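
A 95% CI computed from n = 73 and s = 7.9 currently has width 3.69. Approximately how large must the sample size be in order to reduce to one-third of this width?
n ≈ 657

CI width ∝ 1/√n
To reduce width by factor 3, need √n to grow by 3 → need 3² = 9 times as many samples.

Current: n = 73, width = 3.69
New: n = 657, width ≈ 1.21

Width reduced by factor of 3.69/1.21 = 3.05.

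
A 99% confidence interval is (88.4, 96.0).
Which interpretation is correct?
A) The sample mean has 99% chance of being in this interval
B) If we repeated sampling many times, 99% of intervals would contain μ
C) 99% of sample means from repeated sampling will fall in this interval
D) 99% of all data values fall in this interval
B

A) Wrong — x̄ is observed and sits in the interval by construction.
B) Correct — this is the frequentist long-run coverage interpretation.
C) Wrong — coverage applies to intervals containing μ, not to future x̄ values.
D) Wrong — a CI is about the parameter μ, not individual data values.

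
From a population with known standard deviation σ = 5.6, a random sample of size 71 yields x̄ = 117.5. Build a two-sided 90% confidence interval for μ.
(116.41, 118.59)

z-interval (σ known):
z* = 1.645 for 90% confidence

Margin of error = z* · σ/√n = 1.645 · 5.6/√71 = 1.09

CI: (117.5 - 1.09, 117.5 + 1.09) = (116.41, 118.59)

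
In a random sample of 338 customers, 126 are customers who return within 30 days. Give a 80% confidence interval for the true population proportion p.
(0.339, 0.406)

Proportion CI:
p̂ = 126/338 = 0.37278
SE = √(p̂(1-p̂)/n) = √(0.37278 · 0.62722 / 338) = 0.02630

z* = 1.282
Margin = z* · SE = 1.282 · 0.02630 = 0.0337

CI: 0.37278 ± 0.0337 = (0.339, 0.406)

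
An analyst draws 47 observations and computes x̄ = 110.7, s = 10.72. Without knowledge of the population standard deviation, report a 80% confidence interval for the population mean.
(108.67, 112.73)

t-interval (σ unknown):
df = n - 1 = 46
t* = 1.300 for 80% confidence

Margin of error = t* · s/√n = 1.300 · 10.72/√47 = 2.03

CI: (108.67, 112.73)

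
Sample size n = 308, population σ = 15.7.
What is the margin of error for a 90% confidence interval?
Margin of error = 1.47

Margin of error = z* · σ/√n
= 1.645 · 15.7/√308
= 1.645 · 15.7/17.5499
= 1.47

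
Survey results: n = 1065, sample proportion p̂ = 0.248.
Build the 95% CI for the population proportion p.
(0.222, 0.274)

Proportion CI:
SE = √(p̂(1-p̂)/n) = √(0.248 · 0.752 / 1065) = 0.01323

z* = 1.960
Margin = z* · SE = 1.960 · 0.01323 = 0.0259

CI: 0.248 ± 0.0259 = (0.222, 0.274)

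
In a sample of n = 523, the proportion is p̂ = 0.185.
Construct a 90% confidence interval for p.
(0.157, 0.213)

Proportion CI:
SE = √(p̂(1-p̂)/n) = √(0.185 · 0.815 / 523) = 0.01698

z* = 1.645
Margin = z* · SE = 1.645 · 0.01698 = 0.0279

CI: 0.185 ± 0.0279 = (0.157, 0.213)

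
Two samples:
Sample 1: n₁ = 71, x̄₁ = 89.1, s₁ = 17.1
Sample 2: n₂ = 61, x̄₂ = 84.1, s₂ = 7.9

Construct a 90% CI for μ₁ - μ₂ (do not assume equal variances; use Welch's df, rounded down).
(1.24, 8.76)

Difference: x̄₁ - x̄₂ = 5.00
SE = √(s₁²/n₁ + s₂²/n₂) = √(17.1²/71 + 7.9²/61) = 2.2675
df = 101.77 → 101 (Welch–Satterthwaite, rounded down)
t* = 1.660

CI: 5.00 ± 1.660 · 2.2675 = 5.00 ± 3.76 = (1.24, 8.76)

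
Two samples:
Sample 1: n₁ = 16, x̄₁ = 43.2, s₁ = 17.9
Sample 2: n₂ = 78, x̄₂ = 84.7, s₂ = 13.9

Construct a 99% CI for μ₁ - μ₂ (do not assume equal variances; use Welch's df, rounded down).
(-55.15, -27.85)

Difference: x̄₁ - x̄₂ = -41.50
SE = √(s₁²/n₁ + s₂²/n₂) = √(17.9²/16 + 13.9²/78) = 4.7437
df = 18.88 → 18 (Welch–Satterthwaite, rounded down)
t* = 2.878

CI: -41.50 ± 2.878 · 4.7437 = -41.50 ± 13.65 = (-55.15, -27.85)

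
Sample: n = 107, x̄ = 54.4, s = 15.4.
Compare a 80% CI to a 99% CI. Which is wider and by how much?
99% CI is wider by 3.97

df = 106
80% CI: t* = 1.290, (52.48, 56.32), width = 2 · t* · s/√n = 3.84
99% CI: t* = 2.623, (50.49, 58.31), width = 2 · t* · s/√n = 7.81

The 99% CI is wider by 7.81 - 3.84 = 3.97.
Higher confidence requires a wider interval.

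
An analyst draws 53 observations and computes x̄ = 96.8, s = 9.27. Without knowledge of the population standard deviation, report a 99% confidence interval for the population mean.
(93.40, 100.20)

t-interval (σ unknown):
df = n - 1 = 52
t* = 2.674 for 99% confidence

Margin of error = t* · s/√n = 2.674 · 9.27/√53 = 3.40

CI: (93.40, 100.20)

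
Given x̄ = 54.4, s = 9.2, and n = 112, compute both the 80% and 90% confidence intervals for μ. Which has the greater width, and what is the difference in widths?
90% CI is wider by 0.64

df = 111
80% CI: t* = 1.289, (53.28, 55.52), width = 2 · t* · s/√n = 2.24
90% CI: t* = 1.659, (52.96, 55.84), width = 2 · t* · s/√n = 2.88

The 90% CI is wider by 2.88 - 2.24 = 0.64.
Higher confidence requires a wider interval.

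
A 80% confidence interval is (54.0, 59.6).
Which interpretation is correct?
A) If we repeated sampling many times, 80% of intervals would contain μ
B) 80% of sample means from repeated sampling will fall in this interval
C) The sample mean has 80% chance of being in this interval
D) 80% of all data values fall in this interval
A

A) Correct — this is the frequentist long-run coverage interpretation.
B) Wrong — coverage applies to intervals containing μ, not to future x̄ values.
C) Wrong — x̄ is observed and sits in the interval by construction.
D) Wrong — a CI is about the parameter μ, not individual data values.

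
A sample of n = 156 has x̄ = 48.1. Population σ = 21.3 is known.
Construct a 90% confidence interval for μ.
(45.29, 50.91)

z-interval (σ known):
z* = 1.645 for 90% confidence

Margin of error = z* · σ/√n = 1.645 · 21.3/√156 = 2.81

CI: (48.1 - 2.81, 48.1 + 2.81) = (45.29, 50.91)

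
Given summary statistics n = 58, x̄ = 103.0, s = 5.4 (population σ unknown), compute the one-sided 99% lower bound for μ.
μ ≥ 101.30

Lower bound (one-sided):
t* = 2.394 (one-sided for 99%)
Lower bound = x̄ - t* · s/√n = 103.0 - 2.394 · 5.4/√58 = 101.30

We are 99% confident that μ ≥ 101.30.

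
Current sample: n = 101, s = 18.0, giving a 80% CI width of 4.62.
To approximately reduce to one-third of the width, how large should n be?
n ≈ 909

CI width ∝ 1/√n
To reduce width by factor 3, need √n to grow by 3 → need 3² = 9 times as many samples.

Current: n = 101, width = 4.62
New: n = 909, width ≈ 1.53

Width reduced by factor of 4.62/1.53 = 3.02.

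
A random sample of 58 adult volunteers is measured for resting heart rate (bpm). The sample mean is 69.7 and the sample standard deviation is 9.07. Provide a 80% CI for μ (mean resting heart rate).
(68.16, 71.24)

t-interval (σ unknown):
df = n - 1 = 57
t* = 1.297 for 80% confidence

Margin of error = t* · s/√n = 1.297 · 9.07/√58 = 1.54

CI: (68.16, 71.24)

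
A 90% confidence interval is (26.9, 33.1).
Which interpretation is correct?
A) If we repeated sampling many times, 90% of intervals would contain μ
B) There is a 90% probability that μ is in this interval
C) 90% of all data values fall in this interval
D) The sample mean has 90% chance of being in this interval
A

A) Correct — this is the frequentist long-run coverage interpretation.
B) Wrong — μ is fixed; the randomness lives in the interval, not in μ.
C) Wrong — a CI is about the parameter μ, not individual data values.
D) Wrong — x̄ is observed and sits in the interval by construction.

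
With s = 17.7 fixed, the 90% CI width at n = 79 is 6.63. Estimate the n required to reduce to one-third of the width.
n ≈ 711

CI width ∝ 1/√n
To reduce width by factor 3, need √n to grow by 3 → need 3² = 9 times as many samples.

Current: n = 79, width = 6.63
New: n = 711, width ≈ 2.19

Width reduced by factor of 6.63/2.19 = 3.03.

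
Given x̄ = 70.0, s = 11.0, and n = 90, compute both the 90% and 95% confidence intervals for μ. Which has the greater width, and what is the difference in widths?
95% CI is wider by 0.76

df = 89
90% CI: t* = 1.662, (68.07, 71.93), width = 2 · t* · s/√n = 3.85
95% CI: t* = 1.987, (67.70, 72.30), width = 2 · t* · s/√n = 4.61

The 95% CI is wider by 4.61 - 3.85 = 0.76.
Higher confidence requires a wider interval.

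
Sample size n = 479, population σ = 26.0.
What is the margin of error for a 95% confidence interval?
Margin of error = 2.33

Margin of error = z* · σ/√n
= 1.960 · 26.0/√479
= 1.960 · 26.0/21.8861
= 2.33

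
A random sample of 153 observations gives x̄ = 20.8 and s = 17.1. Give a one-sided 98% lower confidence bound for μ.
μ ≥ 17.94

Lower bound (one-sided):
t* = 2.072 (one-sided for 98%)
Lower bound = x̄ - t* · s/√n = 20.8 - 2.072 · 17.1/√153 = 17.94

We are 98% confident that μ ≥ 17.94.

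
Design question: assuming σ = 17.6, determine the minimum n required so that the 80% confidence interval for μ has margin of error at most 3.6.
n ≥ 40

For margin E ≤ 3.6:
n ≥ (z* · σ / E)²
n ≥ (1.282 · 17.6 / 3.6)²
n ≥ 39.28

Minimum n = 40 (rounding up)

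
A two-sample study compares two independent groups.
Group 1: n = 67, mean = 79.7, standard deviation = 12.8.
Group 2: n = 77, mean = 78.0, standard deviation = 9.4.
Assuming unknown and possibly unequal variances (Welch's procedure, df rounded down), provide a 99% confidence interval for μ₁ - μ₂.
(-3.26, 6.66)

Difference: x̄₁ - x̄₂ = 1.70
SE = √(s₁²/n₁ + s₂²/n₂) = √(12.8²/67 + 9.4²/77) = 1.8955
df = 119.60 → 119 (Welch–Satterthwaite, rounded down)
t* = 2.618

CI: 1.70 ± 2.618 · 1.8955 = 1.70 ± 4.96 = (-3.26, 6.66)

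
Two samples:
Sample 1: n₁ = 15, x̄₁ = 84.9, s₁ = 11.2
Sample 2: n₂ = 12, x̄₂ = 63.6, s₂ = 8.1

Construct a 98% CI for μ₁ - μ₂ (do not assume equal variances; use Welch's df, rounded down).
(12.03, 30.57)

Difference: x̄₁ - x̄₂ = 21.30
SE = √(s₁²/n₁ + s₂²/n₂) = √(11.2²/15 + 8.1²/12) = 3.7189
df = 24.80 → 24 (Welch–Satterthwaite, rounded down)
t* = 2.492

CI: 21.30 ± 2.492 · 3.7189 = 21.30 ± 9.27 = (12.03, 30.57)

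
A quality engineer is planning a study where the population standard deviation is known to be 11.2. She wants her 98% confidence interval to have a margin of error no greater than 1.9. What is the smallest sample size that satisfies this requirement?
n ≥ 188

For margin E ≤ 1.9:
n ≥ (z* · σ / E)²
n ≥ (2.326 · 11.2 / 1.9)²
n ≥ 188.00

Minimum n = 188 (rounding up)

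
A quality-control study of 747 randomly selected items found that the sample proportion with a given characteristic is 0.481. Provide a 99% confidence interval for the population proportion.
(0.434, 0.528)

Proportion CI:
SE = √(p̂(1-p̂)/n) = √(0.481 · 0.519 / 747) = 0.01828

z* = 2.576
Margin = z* · SE = 2.576 · 0.01828 = 0.0471

CI: 0.481 ± 0.0471 = (0.434, 0.528)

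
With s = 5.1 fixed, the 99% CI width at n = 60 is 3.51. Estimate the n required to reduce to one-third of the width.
n ≈ 540

CI width ∝ 1/√n
To reduce width by factor 3, need √n to grow by 3 → need 3² = 9 times as many samples.

Current: n = 60, width = 3.51
New: n = 540, width ≈ 1.13

Width reduced by factor of 3.51/1.13 = 3.11.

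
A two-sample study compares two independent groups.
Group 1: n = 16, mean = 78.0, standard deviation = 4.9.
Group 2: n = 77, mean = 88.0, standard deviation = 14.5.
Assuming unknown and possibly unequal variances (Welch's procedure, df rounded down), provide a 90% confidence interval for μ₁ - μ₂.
(-13.43, -6.57)

Difference: x̄₁ - x̄₂ = -10.00
SE = √(s₁²/n₁ + s₂²/n₂) = √(4.9²/16 + 14.5²/77) = 2.0570
df = 72.12 → 72 (Welch–Satterthwaite, rounded down)
t* = 1.666

CI: -10.00 ± 1.666 · 2.0570 = -10.00 ± 3.43 = (-13.43, -6.57)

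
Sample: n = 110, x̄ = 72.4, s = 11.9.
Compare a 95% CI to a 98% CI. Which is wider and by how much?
98% CI is wider by 0.86

df = 109
95% CI: t* = 1.982, (70.15, 74.65), width = 2 · t* · s/√n = 4.50
98% CI: t* = 2.361, (69.72, 75.08), width = 2 · t* · s/√n = 5.36

The 98% CI is wider by 5.36 - 4.50 = 0.86.
Higher confidence requires a wider interval.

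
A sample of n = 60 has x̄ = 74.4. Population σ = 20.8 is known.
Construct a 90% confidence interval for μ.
(69.98, 78.82)

z-interval (σ known):
z* = 1.645 for 90% confidence

Margin of error = z* · σ/√n = 1.645 · 20.8/√60 = 4.42

CI: (74.4 - 4.42, 74.4 + 4.42) = (69.98, 78.82)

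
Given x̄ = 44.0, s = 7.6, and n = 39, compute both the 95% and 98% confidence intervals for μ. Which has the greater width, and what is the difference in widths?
98% CI is wider by 0.98

df = 38
95% CI: t* = 2.024, (41.54, 46.46), width = 2 · t* · s/√n = 4.93
98% CI: t* = 2.429, (41.04, 46.96), width = 2 · t* · s/√n = 5.91

The 98% CI is wider by 5.91 - 4.93 = 0.98.
Higher confidence requires a wider interval.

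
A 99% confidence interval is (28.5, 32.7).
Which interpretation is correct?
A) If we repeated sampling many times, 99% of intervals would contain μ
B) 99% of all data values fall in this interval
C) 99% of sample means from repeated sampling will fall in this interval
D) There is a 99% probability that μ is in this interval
A

A) Correct — this is the frequentist long-run coverage interpretation.
B) Wrong — a CI is about the parameter μ, not individual data values.
C) Wrong — coverage applies to intervals containing μ, not to future x̄ values.
D) Wrong — μ is fixed; the randomness lives in the interval, not in μ.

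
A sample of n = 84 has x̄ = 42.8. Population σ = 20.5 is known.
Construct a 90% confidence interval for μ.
(39.12, 46.48)

z-interval (σ known):
z* = 1.645 for 90% confidence

Margin of error = z* · σ/√n = 1.645 · 20.5/√84 = 3.68

CI: (42.8 - 3.68, 42.8 + 3.68) = (39.12, 46.48)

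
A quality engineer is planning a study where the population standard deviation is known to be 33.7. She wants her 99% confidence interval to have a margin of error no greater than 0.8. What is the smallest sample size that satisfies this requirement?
n ≥ 11776

For margin E ≤ 0.8:
n ≥ (z* · σ / E)²
n ≥ (2.576 · 33.7 / 0.8)²
n ≥ 11775.29

Minimum n = 11776 (rounding up)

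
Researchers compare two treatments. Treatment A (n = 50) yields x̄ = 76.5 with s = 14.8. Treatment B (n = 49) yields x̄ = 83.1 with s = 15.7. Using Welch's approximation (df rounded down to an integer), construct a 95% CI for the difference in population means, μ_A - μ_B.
(-12.69, -0.51)

Difference: x̄₁ - x̄₂ = -6.60
SE = √(s₁²/n₁ + s₂²/n₂) = √(14.8²/50 + 15.7²/49) = 3.0678
df = 96.39 → 96 (Welch–Satterthwaite, rounded down)
t* = 1.985

CI: -6.60 ± 1.985 · 3.0678 = -6.60 ± 6.09 = (-12.69, -0.51)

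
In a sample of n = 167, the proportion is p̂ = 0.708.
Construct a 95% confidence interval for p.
(0.639, 0.777)

Proportion CI:
SE = √(p̂(1-p̂)/n) = √(0.708 · 0.292 / 167) = 0.03518

z* = 1.960
Margin = z* · SE = 1.960 · 0.03518 = 0.0690

CI: 0.708 ± 0.0690 = (0.639, 0.777)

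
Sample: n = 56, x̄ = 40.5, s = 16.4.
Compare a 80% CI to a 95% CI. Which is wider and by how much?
95% CI is wider by 3.10

df = 55
80% CI: t* = 1.297, (37.66, 43.34), width = 2 · t* · s/√n = 5.68
95% CI: t* = 2.004, (36.11, 44.89), width = 2 · t* · s/√n = 8.78

The 95% CI is wider by 8.78 - 5.68 = 3.10.
Higher confidence requires a wider interval.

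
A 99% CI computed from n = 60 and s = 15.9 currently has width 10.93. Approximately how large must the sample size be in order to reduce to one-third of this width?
n ≈ 540

CI width ∝ 1/√n
To reduce width by factor 3, need √n to grow by 3 → need 3² = 9 times as many samples.

Current: n = 60, width = 10.93
New: n = 540, width ≈ 3.54

Width reduced by factor of 10.93/3.54 = 3.09.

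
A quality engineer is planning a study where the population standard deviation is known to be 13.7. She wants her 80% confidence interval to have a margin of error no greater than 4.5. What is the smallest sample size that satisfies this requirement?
n ≥ 16

For margin E ≤ 4.5:
n ≥ (z* · σ / E)²
n ≥ (1.282 · 13.7 / 4.5)²
n ≥ 15.23

Minimum n = 16 (rounding up)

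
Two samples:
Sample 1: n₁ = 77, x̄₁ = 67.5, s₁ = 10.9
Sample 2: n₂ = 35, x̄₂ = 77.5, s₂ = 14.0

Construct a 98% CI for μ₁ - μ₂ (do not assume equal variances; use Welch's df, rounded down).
(-16.41, -3.59)

Difference: x̄₁ - x̄₂ = -10.00
SE = √(s₁²/n₁ + s₂²/n₂) = √(10.9²/77 + 14.0²/35) = 2.6726
df = 53.50 → 53 (Welch–Satterthwaite, rounded down)
t* = 2.399

CI: -10.00 ± 2.399 · 2.6726 = -10.00 ± 6.41 = (-16.41, -3.59)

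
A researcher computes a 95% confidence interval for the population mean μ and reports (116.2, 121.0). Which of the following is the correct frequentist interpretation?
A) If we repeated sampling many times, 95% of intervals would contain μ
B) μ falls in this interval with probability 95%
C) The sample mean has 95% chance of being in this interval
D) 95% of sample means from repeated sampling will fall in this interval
A

A) Correct — this is the frequentist long-run coverage interpretation.
B) Wrong — μ is fixed; the randomness lives in the interval, not in μ.
C) Wrong — x̄ is observed and sits in the interval by construction.
D) Wrong — coverage applies to intervals containing μ, not to future x̄ values.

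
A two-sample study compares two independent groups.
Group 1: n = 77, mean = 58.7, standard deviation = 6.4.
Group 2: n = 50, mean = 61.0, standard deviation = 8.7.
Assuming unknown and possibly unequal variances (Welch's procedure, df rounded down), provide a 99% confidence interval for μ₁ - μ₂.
(-6.07, 1.47)

Difference: x̄₁ - x̄₂ = -2.30
SE = √(s₁²/n₁ + s₂²/n₂) = √(6.4²/77 + 8.7²/50) = 1.4303
df = 82.89 → 82 (Welch–Satterthwaite, rounded down)
t* = 2.637

CI: -2.30 ± 2.637 · 1.4303 = -2.30 ± 3.77 = (-6.07, 1.47)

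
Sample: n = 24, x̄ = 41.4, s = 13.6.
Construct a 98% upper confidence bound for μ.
μ ≤ 47.44

Upper bound (one-sided):
t* = 2.177 (one-sided for 98%)
Upper bound = x̄ + t* · s/√n = 41.4 + 2.177 · 13.6/√24 = 47.44

We are 98% confident that μ ≤ 47.44.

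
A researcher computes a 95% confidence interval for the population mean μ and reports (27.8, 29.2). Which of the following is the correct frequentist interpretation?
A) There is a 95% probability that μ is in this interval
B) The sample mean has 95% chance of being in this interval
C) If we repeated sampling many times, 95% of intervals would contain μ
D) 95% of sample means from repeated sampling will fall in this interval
C

A) Wrong — μ is fixed; the randomness lives in the interval, not in μ.
B) Wrong — x̄ is observed and sits in the interval by construction.
C) Correct — this is the frequentist long-run coverage interpretation.
D) Wrong — coverage applies to intervals containing μ, not to future x̄ values.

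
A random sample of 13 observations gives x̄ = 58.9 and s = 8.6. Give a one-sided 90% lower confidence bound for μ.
μ ≥ 55.67

Lower bound (one-sided):
t* = 1.356 (one-sided for 90%)
Lower bound = x̄ - t* · s/√n = 58.9 - 1.356 · 8.6/√13 = 55.67

We are 90% confident that μ ≥ 55.67.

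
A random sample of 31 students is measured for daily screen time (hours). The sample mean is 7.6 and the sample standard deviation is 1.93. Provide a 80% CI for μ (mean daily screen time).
(7.15, 8.05)

t-interval (σ unknown):
df = n - 1 = 30
t* = 1.310 for 80% confidence

Margin of error = t* · s/√n = 1.310 · 1.93/√31 = 0.45

CI: (7.15, 8.05)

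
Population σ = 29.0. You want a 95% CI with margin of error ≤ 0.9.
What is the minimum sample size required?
n ≥ 3989

For margin E ≤ 0.9:
n ≥ (z* · σ / E)²
n ≥ (1.960 · 29.0 / 0.9)²
n ≥ 3988.62

Minimum n = 3989 (rounding up)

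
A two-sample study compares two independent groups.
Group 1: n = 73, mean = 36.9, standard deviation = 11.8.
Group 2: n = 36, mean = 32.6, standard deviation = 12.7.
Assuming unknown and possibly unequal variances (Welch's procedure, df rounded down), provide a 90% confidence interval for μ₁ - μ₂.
(0.08, 8.52)

Difference: x̄₁ - x̄₂ = 4.30
SE = √(s₁²/n₁ + s₂²/n₂) = √(11.8²/73 + 12.7²/36) = 2.5274
df = 65.38 → 65 (Welch–Satterthwaite, rounded down)
t* = 1.669

CI: 4.30 ± 1.669 · 2.5274 = 4.30 ± 4.22 = (0.08, 8.52)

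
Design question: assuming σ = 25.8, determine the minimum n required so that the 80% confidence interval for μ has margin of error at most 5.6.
n ≥ 35

For margin E ≤ 5.6:
n ≥ (z* · σ / E)²
n ≥ (1.282 · 25.8 / 5.6)²
n ≥ 34.89

Minimum n = 35 (rounding up)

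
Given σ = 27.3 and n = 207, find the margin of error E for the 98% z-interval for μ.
Margin of error = 4.41

Margin of error = z* · σ/√n
= 2.326 · 27.3/√207
= 2.326 · 27.3/14.3875
= 4.41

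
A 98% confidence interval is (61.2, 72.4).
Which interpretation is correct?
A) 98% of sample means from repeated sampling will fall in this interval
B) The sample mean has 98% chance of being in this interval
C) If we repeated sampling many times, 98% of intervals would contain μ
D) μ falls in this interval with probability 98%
C

A) Wrong — coverage applies to intervals containing μ, not to future x̄ values.
B) Wrong — x̄ is observed and sits in the interval by construction.
C) Correct — this is the frequentist long-run coverage interpretation.
D) Wrong — μ is fixed; the randomness lives in the interval, not in μ.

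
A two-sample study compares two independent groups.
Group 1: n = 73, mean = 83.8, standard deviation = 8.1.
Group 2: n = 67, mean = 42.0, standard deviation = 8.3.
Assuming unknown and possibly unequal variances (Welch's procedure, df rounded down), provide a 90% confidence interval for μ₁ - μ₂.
(39.50, 44.10)

Difference: x̄₁ - x̄₂ = 41.80
SE = √(s₁²/n₁ + s₂²/n₂) = √(8.1²/73 + 8.3²/67) = 1.3882
df = 136.33 → 136 (Welch–Satterthwaite, rounded down)
t* = 1.656

CI: 41.80 ± 1.656 · 1.3882 = 41.80 ± 2.30 = (39.50, 44.10)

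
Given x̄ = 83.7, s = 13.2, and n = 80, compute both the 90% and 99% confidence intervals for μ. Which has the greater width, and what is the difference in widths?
99% CI is wider by 2.88

df = 79
90% CI: t* = 1.664, (81.24, 86.16), width = 2 · t* · s/√n = 4.91
99% CI: t* = 2.640, (79.80, 87.60), width = 2 · t* · s/√n = 7.79

The 99% CI is wider by 7.79 - 4.91 = 2.88.
Higher confidence requires a wider interval.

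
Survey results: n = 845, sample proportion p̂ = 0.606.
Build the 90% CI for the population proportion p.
(0.578, 0.634)

Proportion CI:
SE = √(p̂(1-p̂)/n) = √(0.606 · 0.394 / 845) = 0.01681

z* = 1.645
Margin = z* · SE = 1.645 · 0.01681 = 0.0277

CI: 0.606 ± 0.0277 = (0.578, 0.634)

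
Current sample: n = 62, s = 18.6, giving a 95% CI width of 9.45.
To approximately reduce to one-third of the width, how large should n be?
n ≈ 558

CI width ∝ 1/√n
To reduce width by factor 3, need √n to grow by 3 → need 3² = 9 times as many samples.

Current: n = 62, width = 9.45
New: n = 558, width ≈ 3.09

Width reduced by factor of 9.45/3.09 = 3.06.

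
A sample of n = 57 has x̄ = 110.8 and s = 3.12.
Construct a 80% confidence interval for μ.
(110.26, 111.34)

t-interval (σ unknown):
df = n - 1 = 56
t* = 1.297 for 80% confidence

Margin of error = t* · s/√n = 1.297 · 3.12/√57 = 0.54

CI: (110.26, 111.34)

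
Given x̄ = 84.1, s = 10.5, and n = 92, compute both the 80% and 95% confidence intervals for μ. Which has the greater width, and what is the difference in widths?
95% CI is wider by 1.52

df = 91
80% CI: t* = 1.291, (82.69, 85.51), width = 2 · t* · s/√n = 2.83
95% CI: t* = 1.986, (81.93, 86.27), width = 2 · t* · s/√n = 4.35

The 95% CI is wider by 4.35 - 2.83 = 1.52.
Higher confidence requires a wider interval.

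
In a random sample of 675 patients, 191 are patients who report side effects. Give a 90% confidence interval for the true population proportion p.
(0.254, 0.311)

Proportion CI:
p̂ = 191/675 = 0.28296
SE = √(p̂(1-p̂)/n) = √(0.28296 · 0.71704 / 675) = 0.01734

z* = 1.645
Margin = z* · SE = 1.645 · 0.01734 = 0.0285

CI: 0.28296 ± 0.0285 = (0.254, 0.311)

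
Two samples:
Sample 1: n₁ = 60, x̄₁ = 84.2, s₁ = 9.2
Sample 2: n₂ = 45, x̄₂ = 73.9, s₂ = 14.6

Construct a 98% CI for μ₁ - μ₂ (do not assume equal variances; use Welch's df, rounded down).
(4.39, 16.21)

Difference: x̄₁ - x̄₂ = 10.30
SE = √(s₁²/n₁ + s₂²/n₂) = √(9.2²/60 + 14.6²/45) = 2.4794
df = 69.51 → 69 (Welch–Satterthwaite, rounded down)
t* = 2.382

CI: 10.30 ± 2.382 · 2.4794 = 10.30 ± 5.91 = (4.39, 16.21)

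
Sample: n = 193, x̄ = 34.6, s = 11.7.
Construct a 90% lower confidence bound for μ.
μ ≥ 33.52

Lower bound (one-sided):
t* = 1.286 (one-sided for 90%)
Lower bound = x̄ - t* · s/√n = 34.6 - 1.286 · 11.7/√193 = 33.52

We are 90% confident that μ ≥ 33.52.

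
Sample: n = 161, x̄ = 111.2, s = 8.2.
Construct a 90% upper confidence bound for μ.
μ ≤ 112.03

Upper bound (one-sided):
t* = 1.287 (one-sided for 90%)
Upper bound = x̄ + t* · s/√n = 111.2 + 1.287 · 8.2/√161 = 112.03

We are 90% confident that μ ≤ 112.03.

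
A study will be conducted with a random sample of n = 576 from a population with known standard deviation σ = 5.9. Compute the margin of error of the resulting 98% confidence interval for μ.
Margin of error = 0.57

Margin of error = z* · σ/√n
= 2.326 · 5.9/√576
= 2.326 · 5.9/24.0000
= 0.57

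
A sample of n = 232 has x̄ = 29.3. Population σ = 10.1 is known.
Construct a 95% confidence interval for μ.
(28.00, 30.60)

z-interval (σ known):
z* = 1.960 for 95% confidence

Margin of error = z* · σ/√n = 1.960 · 10.1/√232 = 1.30

CI: (29.3 - 1.30, 29.3 + 1.30) = (28.00, 30.60)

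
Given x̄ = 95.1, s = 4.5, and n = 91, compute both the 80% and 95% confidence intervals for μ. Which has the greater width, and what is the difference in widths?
95% CI is wider by 0.65

df = 90
80% CI: t* = 1.291, (94.49, 95.71), width = 2 · t* · s/√n = 1.22
95% CI: t* = 1.987, (94.16, 96.04), width = 2 · t* · s/√n = 1.87

The 95% CI is wider by 1.87 - 1.22 = 0.65.
Higher confidence requires a wider interval.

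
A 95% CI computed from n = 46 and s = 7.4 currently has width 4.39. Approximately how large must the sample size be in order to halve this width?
n ≈ 184

CI width ∝ 1/√n
To reduce width by factor 2, need √n to grow by 2 → need 2² = 4 times as many samples.

Current: n = 46, width = 4.39
New: n = 184, width ≈ 2.15

Width reduced by factor of 4.39/2.15 = 2.04.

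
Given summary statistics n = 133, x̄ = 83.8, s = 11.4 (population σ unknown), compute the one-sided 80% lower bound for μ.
μ ≥ 82.97

Lower bound (one-sided):
t* = 0.844 (one-sided for 80%)
Lower bound = x̄ - t* · s/√n = 83.8 - 0.844 · 11.4/√133 = 82.97

We are 80% confident that μ ≥ 82.97.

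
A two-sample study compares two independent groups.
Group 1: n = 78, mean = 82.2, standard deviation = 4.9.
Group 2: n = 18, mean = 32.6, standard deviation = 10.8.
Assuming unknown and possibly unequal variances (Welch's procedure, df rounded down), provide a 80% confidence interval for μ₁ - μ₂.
(46.13, 53.07)

Difference: x̄₁ - x̄₂ = 49.60
SE = √(s₁²/n₁ + s₂²/n₂) = √(4.9²/78 + 10.8²/18) = 2.6053
df = 18.64 → 18 (Welch–Satterthwaite, rounded down)
t* = 1.330

CI: 49.60 ± 1.330 · 2.6053 = 49.60 ± 3.47 = (46.13, 53.07)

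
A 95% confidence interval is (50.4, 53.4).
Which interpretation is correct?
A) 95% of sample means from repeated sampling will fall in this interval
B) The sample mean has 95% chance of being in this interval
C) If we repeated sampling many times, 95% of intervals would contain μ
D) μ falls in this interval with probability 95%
C

A) Wrong — coverage applies to intervals containing μ, not to future x̄ values.
B) Wrong — x̄ is observed and sits in the interval by construction.
C) Correct — this is the frequentist long-run coverage interpretation.
D) Wrong — μ is fixed; the randomness lives in the interval, not in μ.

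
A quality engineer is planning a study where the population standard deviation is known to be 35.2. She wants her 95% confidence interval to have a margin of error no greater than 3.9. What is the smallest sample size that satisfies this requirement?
n ≥ 313

For margin E ≤ 3.9:
n ≥ (z* · σ / E)²
n ≥ (1.960 · 35.2 / 3.9)²
n ≥ 312.95

Minimum n = 313 (rounding up)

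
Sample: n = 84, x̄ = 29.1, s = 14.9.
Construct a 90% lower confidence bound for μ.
μ ≥ 27.00

Lower bound (one-sided):
t* = 1.292 (one-sided for 90%)
Lower bound = x̄ - t* · s/√n = 29.1 - 1.292 · 14.9/√84 = 27.00

We are 90% confident that μ ≥ 27.00.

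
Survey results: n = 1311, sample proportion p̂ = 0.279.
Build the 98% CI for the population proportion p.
(0.250, 0.308)

Proportion CI:
SE = √(p̂(1-p̂)/n) = √(0.279 · 0.721 / 1311) = 0.01239

z* = 2.326
Margin = z* · SE = 2.326 · 0.01239 = 0.0288

CI: 0.279 ± 0.0288 = (0.250, 0.308)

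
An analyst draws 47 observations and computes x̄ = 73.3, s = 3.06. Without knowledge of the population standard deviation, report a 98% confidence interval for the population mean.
(72.22, 74.38)

t-interval (σ unknown):
df = n - 1 = 46
t* = 2.410 for 98% confidence

Margin of error = t* · s/√n = 2.410 · 3.06/√47 = 1.08

CI: (72.22, 74.38)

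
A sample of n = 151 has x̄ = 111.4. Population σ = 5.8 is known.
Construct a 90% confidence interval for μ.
(110.62, 112.18)

z-interval (σ known):
z* = 1.645 for 90% confidence

Margin of error = z* · σ/√n = 1.645 · 5.8/√151 = 0.78

CI: (111.4 - 0.78, 111.4 + 0.78) = (110.62, 112.18)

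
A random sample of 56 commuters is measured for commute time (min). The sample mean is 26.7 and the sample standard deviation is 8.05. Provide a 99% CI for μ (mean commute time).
(23.83, 29.57)

t-interval (σ unknown):
df = n - 1 = 55
t* = 2.668 for 99% confidence

Margin of error = t* · s/√n = 2.668 · 8.05/√56 = 2.87

CI: (23.83, 29.57)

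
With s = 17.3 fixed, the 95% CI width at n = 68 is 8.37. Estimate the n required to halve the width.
n ≈ 272

CI width ∝ 1/√n
To reduce width by factor 2, need √n to grow by 2 → need 2² = 4 times as many samples.

Current: n = 68, width = 8.37
New: n = 272, width ≈ 4.13

Width reduced by factor of 8.37/4.13 = 2.03.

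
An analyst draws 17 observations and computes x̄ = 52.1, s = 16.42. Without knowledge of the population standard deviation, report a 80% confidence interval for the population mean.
(46.78, 57.42)

t-interval (σ unknown):
df = n - 1 = 16
t* = 1.337 for 80% confidence

Margin of error = t* · s/√n = 1.337 · 16.42/√17 = 5.32

CI: (46.78, 57.42)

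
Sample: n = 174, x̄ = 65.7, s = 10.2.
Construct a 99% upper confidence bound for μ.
μ ≤ 67.52

Upper bound (one-sided):
t* = 2.348 (one-sided for 99%)
Upper bound = x̄ + t* · s/√n = 65.7 + 2.348 · 10.2/√174 = 67.52

We are 99% confident that μ ≤ 67.52.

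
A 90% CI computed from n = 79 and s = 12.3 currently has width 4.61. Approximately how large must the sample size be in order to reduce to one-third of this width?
n ≈ 711

CI width ∝ 1/√n
To reduce width by factor 3, need √n to grow by 3 → need 3² = 9 times as many samples.

Current: n = 79, width = 4.61
New: n = 711, width ≈ 1.52

Width reduced by factor of 4.61/1.52 = 3.03.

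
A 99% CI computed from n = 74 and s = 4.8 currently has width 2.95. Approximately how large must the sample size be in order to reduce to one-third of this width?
n ≈ 666

CI width ∝ 1/√n
To reduce width by factor 3, need √n to grow by 3 → need 3² = 9 times as many samples.

Current: n = 74, width = 2.95
New: n = 666, width ≈ 0.96

Width reduced by factor of 2.95/0.96 = 3.07.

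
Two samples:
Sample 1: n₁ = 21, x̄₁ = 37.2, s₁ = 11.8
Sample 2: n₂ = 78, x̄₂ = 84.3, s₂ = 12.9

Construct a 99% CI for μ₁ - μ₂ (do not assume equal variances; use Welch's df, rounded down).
(-55.18, -39.02)

Difference: x̄₁ - x̄₂ = -47.10
SE = √(s₁²/n₁ + s₂²/n₂) = √(11.8²/21 + 12.9²/78) = 2.9604
df = 34.03 → 34 (Welch–Satterthwaite, rounded down)
t* = 2.728

CI: -47.10 ± 2.728 · 2.9604 = -47.10 ± 8.08 = (-55.18, -39.02)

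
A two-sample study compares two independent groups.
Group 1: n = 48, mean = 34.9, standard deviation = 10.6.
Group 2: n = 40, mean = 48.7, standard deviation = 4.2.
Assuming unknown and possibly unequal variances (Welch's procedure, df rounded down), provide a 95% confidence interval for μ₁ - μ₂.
(-17.13, -10.47)

Difference: x̄₁ - x̄₂ = -13.80
SE = √(s₁²/n₁ + s₂²/n₂) = √(10.6²/48 + 4.2²/40) = 1.6679
df = 63.65 → 63 (Welch–Satterthwaite, rounded down)
t* = 1.998

CI: -13.80 ± 1.998 · 1.6679 = -13.80 ± 3.33 = (-17.13, -10.47)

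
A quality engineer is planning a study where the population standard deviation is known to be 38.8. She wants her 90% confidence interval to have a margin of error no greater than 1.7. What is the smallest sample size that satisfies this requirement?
n ≥ 1410

For margin E ≤ 1.7:
n ≥ (z* · σ / E)²
n ≥ (1.645 · 38.8 / 1.7)²
n ≥ 1409.60

Minimum n = 1410 (rounding up)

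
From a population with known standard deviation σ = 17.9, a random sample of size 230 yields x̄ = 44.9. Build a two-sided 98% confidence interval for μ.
(42.15, 47.65)

z-interval (σ known):
z* = 2.326 for 98% confidence

Margin of error = z* · σ/√n = 2.326 · 17.9/√230 = 2.75

CI: (44.9 - 2.75, 44.9 + 2.75) = (42.15, 47.65)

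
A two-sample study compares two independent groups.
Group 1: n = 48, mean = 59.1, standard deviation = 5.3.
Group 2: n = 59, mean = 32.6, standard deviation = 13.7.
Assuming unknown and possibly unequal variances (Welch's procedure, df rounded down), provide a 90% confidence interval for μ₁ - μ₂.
(23.27, 29.73)

Difference: x̄₁ - x̄₂ = 26.50
SE = √(s₁²/n₁ + s₂²/n₂) = √(5.3²/48 + 13.7²/59) = 1.9407
df = 78.04 → 78 (Welch–Satterthwaite, rounded down)
t* = 1.665

CI: 26.50 ± 1.665 · 1.9407 = 26.50 ± 3.23 = (23.27, 29.73)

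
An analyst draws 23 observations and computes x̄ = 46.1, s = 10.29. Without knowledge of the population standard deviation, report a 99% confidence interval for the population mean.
(40.05, 52.15)

t-interval (σ unknown):
df = n - 1 = 22
t* = 2.819 for 99% confidence

Margin of error = t* · s/√n = 2.819 · 10.29/√23 = 6.05

CI: (40.05, 52.15)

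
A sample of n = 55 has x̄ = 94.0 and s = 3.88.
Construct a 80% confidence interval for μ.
(93.32, 94.68)

t-interval (σ unknown):
df = n - 1 = 54
t* = 1.297 for 80% confidence

Margin of error = t* · s/√n = 1.297 · 3.88/√55 = 0.68

CI: (93.32, 94.68)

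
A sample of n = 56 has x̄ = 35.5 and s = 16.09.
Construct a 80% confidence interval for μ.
(32.71, 38.29)

t-interval (σ unknown):
df = n - 1 = 55
t* = 1.297 for 80% confidence

Margin of error = t* · s/√n = 1.297 · 16.09/√56 = 2.79

CI: (32.71, 38.29)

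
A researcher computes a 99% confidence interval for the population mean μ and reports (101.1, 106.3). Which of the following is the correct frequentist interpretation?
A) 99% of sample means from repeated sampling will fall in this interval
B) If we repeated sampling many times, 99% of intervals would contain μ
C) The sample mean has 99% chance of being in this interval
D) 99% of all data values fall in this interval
B

A) Wrong — coverage applies to intervals containing μ, not to future x̄ values.
B) Correct — this is the frequentist long-run coverage interpretation.
C) Wrong — x̄ is observed and sits in the interval by construction.
D) Wrong — a CI is about the parameter μ, not individual data values.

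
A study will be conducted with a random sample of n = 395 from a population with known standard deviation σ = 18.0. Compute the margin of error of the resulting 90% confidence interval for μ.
Margin of error = 1.49

Margin of error = z* · σ/√n
= 1.645 · 18.0/√395
= 1.645 · 18.0/19.8746
= 1.49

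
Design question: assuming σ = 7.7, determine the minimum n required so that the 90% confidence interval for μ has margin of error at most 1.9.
n ≥ 45

For margin E ≤ 1.9:
n ≥ (z* · σ / E)²
n ≥ (1.645 · 7.7 / 1.9)²
n ≥ 44.44

Minimum n = 45 (rounding up)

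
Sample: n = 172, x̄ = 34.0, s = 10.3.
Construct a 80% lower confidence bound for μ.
μ ≥ 33.34

Lower bound (one-sided):
t* = 0.844 (one-sided for 80%)
Lower bound = x̄ - t* · s/√n = 34.0 - 0.844 · 10.3/√172 = 33.34

We are 80% confident that μ ≥ 33.34.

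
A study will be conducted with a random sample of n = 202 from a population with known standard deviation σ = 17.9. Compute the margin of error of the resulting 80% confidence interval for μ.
Margin of error = 1.61

Margin of error = z* · σ/√n
= 1.282 · 17.9/√202
= 1.282 · 17.9/14.2127
= 1.61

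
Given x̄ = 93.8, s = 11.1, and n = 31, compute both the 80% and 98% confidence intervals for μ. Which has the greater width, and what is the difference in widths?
98% CI is wider by 4.58

df = 30
80% CI: t* = 1.310, (91.19, 96.41), width = 2 · t* · s/√n = 5.22
98% CI: t* = 2.457, (88.90, 98.70), width = 2 · t* · s/√n = 9.80

The 98% CI is wider by 9.80 - 5.22 = 4.58.
Higher confidence requires a wider interval.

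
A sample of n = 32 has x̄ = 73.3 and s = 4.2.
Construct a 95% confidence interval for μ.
(71.79, 74.81)

t-interval (σ unknown):
df = n - 1 = 31
t* = 2.040 for 95% confidence

Margin of error = t* · s/√n = 2.040 · 4.2/√32 = 1.51

CI: (71.79, 74.81)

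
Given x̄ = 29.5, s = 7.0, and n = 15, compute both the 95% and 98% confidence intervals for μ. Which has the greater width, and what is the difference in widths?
98% CI is wider by 1.74

df = 14
95% CI: t* = 2.145, (25.62, 33.38), width = 2 · t* · s/√n = 7.75
98% CI: t* = 2.624, (24.76, 34.24), width = 2 · t* · s/√n = 9.49

The 98% CI is wider by 9.49 - 7.75 = 1.74.
Higher confidence requires a wider interval.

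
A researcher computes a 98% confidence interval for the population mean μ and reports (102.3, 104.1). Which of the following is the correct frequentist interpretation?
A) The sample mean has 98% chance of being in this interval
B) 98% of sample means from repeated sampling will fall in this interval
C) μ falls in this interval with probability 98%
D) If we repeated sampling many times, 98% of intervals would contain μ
D

A) Wrong — x̄ is observed and sits in the interval by construction.
B) Wrong — coverage applies to intervals containing μ, not to future x̄ values.
C) Wrong — μ is fixed; the randomness lives in the interval, not in μ.
D) Correct — this is the frequentist long-run coverage interpretation.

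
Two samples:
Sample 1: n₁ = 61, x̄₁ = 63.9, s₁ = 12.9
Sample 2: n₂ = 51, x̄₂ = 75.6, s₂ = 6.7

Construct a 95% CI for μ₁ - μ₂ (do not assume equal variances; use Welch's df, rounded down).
(-15.47, -7.93)

Difference: x̄₁ - x̄₂ = -11.70
SE = √(s₁²/n₁ + s₂²/n₂) = √(12.9²/61 + 6.7²/51) = 1.8995
df = 93.31 → 93 (Welch–Satterthwaite, rounded down)
t* = 1.986

CI: -11.70 ± 1.986 · 1.8995 = -11.70 ± 3.77 = (-15.47, -7.93)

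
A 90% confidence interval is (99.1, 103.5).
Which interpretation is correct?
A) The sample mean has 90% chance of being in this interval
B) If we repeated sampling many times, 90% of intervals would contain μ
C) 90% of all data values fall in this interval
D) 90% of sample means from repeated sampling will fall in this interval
B

A) Wrong — x̄ is observed and sits in the interval by construction.
B) Correct — this is the frequentist long-run coverage interpretation.
C) Wrong — a CI is about the parameter μ, not individual data values.
D) Wrong — coverage applies to intervals containing μ, not to future x̄ values.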